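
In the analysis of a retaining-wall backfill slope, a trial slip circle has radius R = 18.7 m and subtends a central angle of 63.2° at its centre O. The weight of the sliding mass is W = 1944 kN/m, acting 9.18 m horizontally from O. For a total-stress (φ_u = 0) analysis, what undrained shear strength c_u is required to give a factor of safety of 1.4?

c_u = 64.8 kPa

FS = c_u·L_a·R / (W·d), so c_u = FS·W·d / (L_a·R).
Arc length L_a = R·θ = 18.7·(63.2°·π/180) = 18.7·1.1030 = 20.63 m
c_u = 1.4·1944·9.18 / (20.63·18.7) = 24984.3 / 385.72 = 64.77 kPa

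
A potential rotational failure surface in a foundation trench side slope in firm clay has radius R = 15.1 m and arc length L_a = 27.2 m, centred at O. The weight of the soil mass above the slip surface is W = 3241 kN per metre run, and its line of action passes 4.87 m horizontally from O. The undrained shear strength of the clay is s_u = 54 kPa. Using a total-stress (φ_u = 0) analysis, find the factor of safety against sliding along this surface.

Taking moments about the centre O, the resisting moment is provided by the undrained shear strength acting along the arc:
M_R = s_u·L_a·R = 54·27.20·15.1 = 22178.9 kN·m/m
M_D = W·d = 3241·4.87 = 15783.7 kN·m/m
FS = M_R / M_D = 22178.9 / 15783.7 = 1.405

FS = 1.41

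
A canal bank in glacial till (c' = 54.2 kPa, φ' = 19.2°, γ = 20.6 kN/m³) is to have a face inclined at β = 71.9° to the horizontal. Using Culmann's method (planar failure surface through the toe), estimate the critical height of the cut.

H_c = 23.98 m

Culmann's analysis gives the critical failure plane at α_cr = (β + φ')/2 = (71.9 + 19.2)/2 = 45.6°, and the critical height
H_c = (4c'/γ) · sinβ cosφ' / [1 − cos(β − φ')]
    = (4·54.2/20.6) · sin71.9°·cos19.2° / [1 − cos(52.7°)]
    = 10.524 · 0.9505·0.9444 / [1 − 0.6060]
    = 10.524 · 0.8976 / 0.3940
    = 23.98 m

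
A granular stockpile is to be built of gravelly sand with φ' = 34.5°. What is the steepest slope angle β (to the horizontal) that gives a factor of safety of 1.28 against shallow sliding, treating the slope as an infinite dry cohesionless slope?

β = 28.2°

For an infinite dry cohesionless slope FS = tanφ'/tanβ, so tanβ = tanφ' / FS.
tanβ = tan34.5° / 1.28 = 0.6873 / 1.28 = 0.5369
β = arctan(0.5369) = 28.23°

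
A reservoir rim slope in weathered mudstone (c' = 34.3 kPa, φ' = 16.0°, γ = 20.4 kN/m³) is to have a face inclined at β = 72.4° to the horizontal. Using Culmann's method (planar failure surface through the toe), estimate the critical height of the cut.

Culmann's analysis gives the critical failure plane at α_cr = (β + φ')/2 = (72.4 + 16.0)/2 = 44.2°, and the critical height
H_c = (4c'/γ) · sinβ cosφ' / [1 − cos(β − φ')]
    = (4·34.3/20.4) · sin72.4°·cos16.0° / [1 − cos(56.4°)]
    = 6.725 · 0.9532·0.9613 / [1 − 0.5534]
    = 6.725 · 0.9163 / 0.4466
    = 13.80 m

H_c = 13.80 m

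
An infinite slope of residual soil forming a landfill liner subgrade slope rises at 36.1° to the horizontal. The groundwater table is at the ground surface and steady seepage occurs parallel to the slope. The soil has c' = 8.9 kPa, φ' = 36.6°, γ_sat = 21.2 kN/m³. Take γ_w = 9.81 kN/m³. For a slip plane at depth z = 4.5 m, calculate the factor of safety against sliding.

FS = 0.74

With seepage parallel to the slope and the water table at the surface, the effective normal stress on the slip plane uses the buoyant unit weight γ' = γ_sat − γ_w while the driving shear stress uses γ_sat:
FS = [c' + γ' z cos²β tanφ'] / [γ_sat z sinβ cosβ]
γ' = 21.2 − 9.81 = 11.39 kN/m³
Numerator = 8.9 + 11.39·4.5·cos²36.1°·tan36.6° = 8.9 + 11.39·4.5·0.6528·0.7427 = 33.751 kPa
Denominator = 21.2·4.5·sin36.1°·cos36.1° = 21.2·4.5·0.5892·0.8080 = 45.417 kPa
FS = 33.751 / 45.417 = 0.743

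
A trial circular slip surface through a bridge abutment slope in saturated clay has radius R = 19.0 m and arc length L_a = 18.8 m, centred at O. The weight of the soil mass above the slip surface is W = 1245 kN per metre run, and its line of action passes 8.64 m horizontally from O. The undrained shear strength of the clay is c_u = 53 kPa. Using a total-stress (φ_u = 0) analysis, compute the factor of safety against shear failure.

FS = 1.76

Taking moments about the centre O, the resisting moment is provided by the undrained shear strength acting along the arc:
M_R = c_u·L_a·R = 53·18.80·19.0 = 18931.6 kN·m/m
M_D = W·d = 1245·8.64 = 10756.8 kN·m/m
FS = M_R / M_D = 18931.6 / 10756.8 = 1.760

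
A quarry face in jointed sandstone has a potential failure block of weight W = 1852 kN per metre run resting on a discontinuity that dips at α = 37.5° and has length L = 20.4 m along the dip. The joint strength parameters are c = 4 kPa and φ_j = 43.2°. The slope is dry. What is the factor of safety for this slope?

FS = 1.30

Resolving the block weight along and normal to the plane and applying the Mohr–Coulomb strength on the joint:
N' = W cosα = 1852·cos37.5° = 1469.3 kN/m
Driving force T = W sinα = 1852·sin37.5° = 1127.4 kN/m
Resisting force R = c·L + N'·tanφ_j = 4·20.4 + 1469.3·tan43.2° = 81.6 + 1379.8 = 1461.4 kN/m
FS = R / T = 1461.4 / 1127.4 = 1.296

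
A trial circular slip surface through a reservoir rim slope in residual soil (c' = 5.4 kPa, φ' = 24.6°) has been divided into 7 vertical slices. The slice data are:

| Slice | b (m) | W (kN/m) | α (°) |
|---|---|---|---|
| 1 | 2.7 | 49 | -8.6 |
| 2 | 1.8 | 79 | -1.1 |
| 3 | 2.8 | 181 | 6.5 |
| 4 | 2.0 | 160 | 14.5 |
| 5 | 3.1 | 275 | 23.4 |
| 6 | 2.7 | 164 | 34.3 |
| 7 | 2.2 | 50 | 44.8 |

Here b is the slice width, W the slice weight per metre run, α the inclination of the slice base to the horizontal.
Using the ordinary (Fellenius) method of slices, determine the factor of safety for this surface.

Ordinary method of slices: FS = Σ[c'·Δl_i + (W_i cosα_i)·tanφ'] / Σ W_i sinα_i, with Δl_i = b_i / cosα_i.
Slice 1: Δl = 2.7/cos(-8.6°) = 2.731 m; N'_1 = 49·cos(-8.6°) = 48.4; c'Δl = 14.75; W sinα = -7.3
Slice 2: Δl = 1.8/cos(-1.1°) = 1.800 m; N'_2 = 79·cos(-1.1°) = 79.0; c'Δl = 9.72; W sinα = -1.5
Slice 3: Δl = 2.8/cos6.5° = 2.818 m; N'_3 = 181·cos6.5° = 179.8; c'Δl = 15.22; W sinα = 20.5
Slice 4: Δl = 2.0/cos14.5° = 2.066 m; N'_4 = 160·cos14.5° = 154.9; c'Δl = 11.16; W sinα = 40.1
Slice 5: Δl = 3.1/cos23.4° = 3.378 m; N'_5 = 275·cos23.4° = 252.4; c'Δl = 18.24; W sinα = 109.2
Slice 6: Δl = 2.7/cos34.3° = 3.268 m; N'_6 = 164·cos34.3° = 135.5; c'Δl = 17.65; W sinα = 92.4
Slice 7: Δl = 2.2/cos44.8° = 3.100 m; N'_7 = 50·cos44.8° = 35.5; c'Δl = 16.74; W sinα = 35.2
Σc'Δl = 103.5 kN/m; ΣN' = 885.5 kN/m; ΣW sinα = 288.6 kN/m
Resisting = 103.5 + 885.5·tan24.6° = 103.5 + 405.4 = 508.9 kN/m
FS = 508.9 / 288.6 = 1.763

FS = 1.76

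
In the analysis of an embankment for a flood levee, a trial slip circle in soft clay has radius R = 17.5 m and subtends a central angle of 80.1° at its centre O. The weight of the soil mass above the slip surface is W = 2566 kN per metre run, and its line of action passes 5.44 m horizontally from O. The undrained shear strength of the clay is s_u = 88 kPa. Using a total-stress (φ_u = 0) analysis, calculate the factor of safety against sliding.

Taking moments about the centre O, the resisting moment is provided by the undrained shear strength acting along the arc:
Arc length L_a = R·θ = 17.5·(80.1°·π/180) = 17.5·1.3980 = 24.47 m
M_R = s_u·L_a·R = 88·24.47·17.5 = 37676.3 kN·m/m
M_D = W·d = 2566·5.44 = 13959.0 kN·m/m
FS = M_R / M_D = 37676.3 / 13959.0 = 2.699

FS = 2.70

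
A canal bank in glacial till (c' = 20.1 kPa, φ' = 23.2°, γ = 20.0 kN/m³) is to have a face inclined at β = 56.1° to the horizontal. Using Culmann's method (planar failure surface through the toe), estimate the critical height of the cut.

Culmann's analysis gives the critical failure plane at α_cr = (β + φ')/2 = (56.1 + 23.2)/2 = 39.6°, and the critical height
H_c = (4c'/γ) · sinβ cosφ' / [1 − cos(β − φ')]
    = (4·20.1/20.0) · sin56.1°·cos23.2° / [1 − cos(32.9°)]
    = 4.020 · 0.8300·0.9191 / [1 − 0.8396]
    = 4.020 · 0.7629 / 0.1604
    = 19.12 m

H_c = 19.12 m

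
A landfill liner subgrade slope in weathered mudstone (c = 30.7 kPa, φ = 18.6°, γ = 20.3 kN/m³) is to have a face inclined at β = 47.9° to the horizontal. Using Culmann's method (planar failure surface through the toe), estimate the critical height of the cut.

Culmann's analysis gives the critical failure plane at α_cr = (β + φ)/2 = (47.9 + 18.6)/2 = 33.2°, and the critical height
H_c = (4c/γ) · sinβ cosφ / [1 − cos(β − φ)]
    = (4·30.7/20.3) · sin47.9°·cos18.6° / [1 − cos(29.3°)]
    = 6.049 · 0.7420·0.9478 / [1 − 0.8721]
    = 6.049 · 0.7032 / 0.1279
    = 33.25 m

H_c = 33.25 m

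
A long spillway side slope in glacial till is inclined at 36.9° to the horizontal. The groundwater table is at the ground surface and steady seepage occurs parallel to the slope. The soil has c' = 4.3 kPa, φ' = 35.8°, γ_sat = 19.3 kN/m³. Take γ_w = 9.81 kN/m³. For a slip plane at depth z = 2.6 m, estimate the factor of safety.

With seepage parallel to the slope and the water table at the surface, the effective normal stress on the slip plane uses the buoyant unit weight γ' = γ_sat − γ_w while the driving shear stress uses γ_sat:
FS = [c' + γ' z cos²β tanφ'] / [γ_sat z sinβ cosβ]
γ' = 19.3 − 9.81 = 9.49 kN/m³
Numerator = 4.3 + 9.49·2.6·cos²36.9°·tan35.8° = 4.3 + 9.49·2.6·0.6395·0.7212 = 15.680 kPa
Denominator = 19.3·2.6·sin36.9°·cos36.9° = 19.3·2.6·0.6004·0.7997 = 24.094 kPa
FS = 15.680 / 24.094 = 0.651

FS = 0.65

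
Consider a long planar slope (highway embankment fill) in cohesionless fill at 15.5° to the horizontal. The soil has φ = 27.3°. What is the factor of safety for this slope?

For a dry cohesionless infinite slope the factor of safety is FS = tanφ / tanβ.
FS = tan27.3° / tan15.5° = 0.5161 / 0.2773 = 1.861

FS = 1.86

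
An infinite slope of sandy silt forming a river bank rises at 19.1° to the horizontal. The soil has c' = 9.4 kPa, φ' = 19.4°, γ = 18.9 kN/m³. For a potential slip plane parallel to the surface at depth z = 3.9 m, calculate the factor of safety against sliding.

For an infinite slope with a slip plane parallel to the surface (no pore pressure): FS = [c' + γz cos²β tanφ'] / [γz sinβ cosβ].
γz = 18.9·3.9 = 73.71 kN/m²
Numerator = 9.4 + 73.71·cos²19.1°·tan19.4° = 9.4 + 73.71·0.8929·0.3522 = 32.578 kPa
Denominator = 73.71·sin19.1°·cos19.1° = 73.71·0.3272·0.9449 = 22.791 kPa
FS = 32.578 / 22.791 = 1.429

FS = 1.43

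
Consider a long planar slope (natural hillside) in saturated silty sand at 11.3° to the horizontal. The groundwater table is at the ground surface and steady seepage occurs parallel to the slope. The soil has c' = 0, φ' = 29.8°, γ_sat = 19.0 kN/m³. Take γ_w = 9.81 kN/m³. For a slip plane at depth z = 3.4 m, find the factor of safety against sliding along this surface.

With seepage parallel to the slope and the water table at the surface, the effective normal stress on the slip plane uses the buoyant unit weight γ' = γ_sat − γ_w while the driving shear stress uses γ_sat:
FS = [c' + γ' z cos²β tanφ'] / [γ_sat z sinβ cosβ]
(For c' = 0 this reduces to FS = (γ'/γ_sat)·tanφ'/tanβ.)
γ' = 19.0 − 9.81 = 9.19 kN/m³
Numerator = 0.0 + 9.19·3.4·cos²11.3°·tan29.8° = 0.0 + 9.19·3.4·0.9616·0.5727 = 17.208 kPa
Denominator = 19.0·3.4·sin11.3°·cos11.3° = 19.0·3.4·0.1959·0.9806 = 12.413 kPa
FS = 17.208 / 12.413 = 1.386

FS = 1.39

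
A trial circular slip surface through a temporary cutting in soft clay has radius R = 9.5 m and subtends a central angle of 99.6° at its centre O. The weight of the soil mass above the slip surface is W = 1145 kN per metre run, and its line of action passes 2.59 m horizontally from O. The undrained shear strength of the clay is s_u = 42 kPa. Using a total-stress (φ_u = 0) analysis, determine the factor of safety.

Taking moments about the centre O, the resisting moment is provided by the undrained shear strength acting along the arc:
Arc length L_a = R·θ = 9.5·(99.6°·π/180) = 9.5·1.7383 = 16.51 m
M_R = s_u·L_a·R = 42·16.51·9.5 = 6589.2 kN·m/m
M_D = W·d = 1145·2.59 = 2965.5 kN·m/m
FS = M_R / M_D = 6589.2 / 2965.5 = 2.222

FS = 2.22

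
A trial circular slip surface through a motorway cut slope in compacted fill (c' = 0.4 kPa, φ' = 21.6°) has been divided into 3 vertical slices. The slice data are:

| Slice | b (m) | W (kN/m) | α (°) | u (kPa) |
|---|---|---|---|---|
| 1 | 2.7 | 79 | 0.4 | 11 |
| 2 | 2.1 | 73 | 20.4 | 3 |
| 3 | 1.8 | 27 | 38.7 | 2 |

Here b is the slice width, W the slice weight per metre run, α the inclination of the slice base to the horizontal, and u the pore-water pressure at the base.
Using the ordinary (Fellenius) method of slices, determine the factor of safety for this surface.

Ordinary method of slices: FS = Σ[c'·Δl_i + (W_i cosα_i − u_i·Δl_i)·tanφ'] / Σ W_i sinα_i, with Δl_i = b_i / cosα_i.
Slice 1: Δl = 2.7/cos0.4° = 2.700 m; N'_1 = 79·cos0.4° − 11·2.700 = 49.3; c'Δl = 1.08; W sinα = 0.6
Slice 2: Δl = 2.1/cos20.4° = 2.241 m; N'_2 = 73·cos20.4° − 3·2.241 = 61.7; c'Δl = 0.90; W sinα = 25.4
Slice 3: Δl = 1.8/cos38.7° = 2.306 m; N'_3 = 27·cos38.7° − 2·2.306 = 16.5; c'Δl = 0.92; W sinα = 16.9
Σc'Δl = 2.9 kN/m; ΣN' = 127.5 kN/m; ΣW sinα = 42.9 kN/m
Resisting = 2.9 + 127.5·tan21.6° = 2.9 + 50.5 = 53.4 kN/m
FS = 53.4 / 42.9 = 1.244

FS = 1.24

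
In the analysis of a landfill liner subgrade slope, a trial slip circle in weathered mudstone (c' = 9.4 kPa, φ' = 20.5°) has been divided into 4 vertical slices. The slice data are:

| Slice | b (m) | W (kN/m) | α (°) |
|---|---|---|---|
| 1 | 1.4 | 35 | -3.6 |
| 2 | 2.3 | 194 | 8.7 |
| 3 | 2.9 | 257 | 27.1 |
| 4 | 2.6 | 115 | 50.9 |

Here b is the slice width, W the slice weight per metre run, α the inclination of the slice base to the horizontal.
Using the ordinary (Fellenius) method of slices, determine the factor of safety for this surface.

FS = 1.29

Ordinary method of slices: FS = Σ[c'·Δl_i + (W_i cosα_i)·tanφ'] / Σ W_i sinα_i, with Δl_i = b_i / cosα_i.
Slice 1: Δl = 1.4/cos(-3.6°) = 1.403 m; N'_1 = 35·cos(-3.6°) = 34.9; c'Δl = 13.19; W sinα = -2.2
Slice 2: Δl = 2.3/cos8.7° = 2.327 m; N'_2 = 194·cos8.7° = 191.8; c'Δl = 21.87; W sinα = 29.3
Slice 3: Δl = 2.9/cos27.1° = 3.258 m; N'_3 = 257·cos27.1° = 228.8; c'Δl = 30.62; W sinα = 117.1
Slice 4: Δl = 2.6/cos50.9° = 4.123 m; N'_4 = 115·cos50.9° = 72.5; c'Δl = 38.75; W sinα = 89.2
Σc'Δl = 104.4 kN/m; ΣN' = 528.0 kN/m; ΣW sinα = 233.5 kN/m
Resisting = 104.4 + 528.0·tan20.5° = 104.4 + 197.4 = 301.8 kN/m
FS = 301.8 / 233.5 = 1.293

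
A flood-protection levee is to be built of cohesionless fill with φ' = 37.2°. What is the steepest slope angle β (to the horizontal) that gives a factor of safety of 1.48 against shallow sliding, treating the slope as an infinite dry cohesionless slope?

β = 27.2°

For an infinite dry cohesionless slope FS = tanφ'/tanβ, so tanβ = tanφ' / FS.
tanβ = tan37.2° / 1.48 = 0.7590 / 1.48 = 0.5129
β = arctan(0.5129) = 27.15°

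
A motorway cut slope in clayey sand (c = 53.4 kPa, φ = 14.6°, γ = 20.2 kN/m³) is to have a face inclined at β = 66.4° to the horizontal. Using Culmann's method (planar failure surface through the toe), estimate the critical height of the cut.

H_c = 24.57 m

Culmann's analysis gives the critical failure plane at α_cr = (β + φ)/2 = (66.4 + 14.6)/2 = 40.5°, and the critical height
H_c = (4c/γ) · sinβ cosφ / [1 − cos(β − φ)]
    = (4·53.4/20.2) · sin66.4°·cos14.6° / [1 − cos(51.8°)]
    = 10.574 · 0.9164·0.9677 / [1 − 0.6184]
    = 10.574 · 0.8868 / 0.3816
    = 24.57 m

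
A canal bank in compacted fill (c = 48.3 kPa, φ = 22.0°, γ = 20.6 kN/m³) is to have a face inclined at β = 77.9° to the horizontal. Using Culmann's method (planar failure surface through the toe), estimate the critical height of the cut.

H_c = 19.35 m

Culmann's analysis gives the critical failure plane at α_cr = (β + φ)/2 = (77.9 + 22.0)/2 = 50.0°, and the critical height
H_c = (4c/γ) · sinβ cosφ / [1 − cos(β − φ)]
    = (4·48.3/20.6) · sin77.9°·cos22.0° / [1 − cos(55.9°)]
    = 9.379 · 0.9778·0.9272 / [1 − 0.5606]
    = 9.379 · 0.9066 / 0.4394
    = 19.35 m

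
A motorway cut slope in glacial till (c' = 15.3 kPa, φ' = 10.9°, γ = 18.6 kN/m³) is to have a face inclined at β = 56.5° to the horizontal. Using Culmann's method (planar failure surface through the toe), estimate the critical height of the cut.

H_c = 8.97 m

Culmann's analysis gives the critical failure plane at α_cr = (β + φ')/2 = (56.5 + 10.9)/2 = 33.7°, and the critical height
H_c = (4c'/γ) · sinβ cosφ' / [1 − cos(β − φ')]
    = (4·15.3/18.6) · sin56.5°·cos10.9° / [1 − cos(45.6°)]
    = 3.290 · 0.8339·0.9820 / [1 − 0.6997]
    = 3.290 · 0.8188 / 0.3003
    = 8.97 m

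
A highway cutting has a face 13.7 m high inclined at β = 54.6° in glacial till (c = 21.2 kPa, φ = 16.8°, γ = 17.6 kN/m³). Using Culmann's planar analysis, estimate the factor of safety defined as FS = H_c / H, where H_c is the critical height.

FS = 1.31

H_c = (4c/γ) · sinβ cosφ / [1 − cos(β − φ)]
    = (4·21.2/17.6) · sin54.6°·cos16.8° / [1 − cos37.8°]
    = 4.818 · 0.7803 / 0.2098 = 17.92 m
FS = H_c / H = 17.92 / 13.7 = 1.308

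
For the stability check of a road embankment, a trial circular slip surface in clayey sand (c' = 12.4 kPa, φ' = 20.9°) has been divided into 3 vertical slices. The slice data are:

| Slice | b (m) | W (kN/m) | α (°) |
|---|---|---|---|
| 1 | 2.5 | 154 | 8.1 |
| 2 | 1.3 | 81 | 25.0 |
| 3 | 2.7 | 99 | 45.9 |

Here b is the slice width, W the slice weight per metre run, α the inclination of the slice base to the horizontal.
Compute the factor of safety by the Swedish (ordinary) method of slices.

Ordinary method of slices: FS = Σ[c'·Δl_i + (W_i cosα_i)·tanφ'] / Σ W_i sinα_i, with Δl_i = b_i / cosα_i.
Slice 1: Δl = 2.5/cos8.1° = 2.525 m; N'_1 = 154·cos8.1° = 152.5; c'Δl = 31.31; W sinα = 21.7
Slice 2: Δl = 1.3/cos25.0° = 1.434 m; N'_2 = 81·cos25.0° = 73.4; c'Δl = 17.79; W sinα = 34.2
Slice 3: Δl = 2.7/cos45.9° = 3.880 m; N'_3 = 99·cos45.9° = 68.9; c'Δl = 48.11; W sinα = 71.1
Σc'Δl = 97.2 kN/m; ΣN' = 294.8 kN/m; ΣW sinα = 127.0 kN/m
Resisting = 97.2 + 294.8·tan20.9° = 97.2 + 112.6 = 209.8 kN/m
FS = 209.8 / 127.0 = 1.651

FS = 1.65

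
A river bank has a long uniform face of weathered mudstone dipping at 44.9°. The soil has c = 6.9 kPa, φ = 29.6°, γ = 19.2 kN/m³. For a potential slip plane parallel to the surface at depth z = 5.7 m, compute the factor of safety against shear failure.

FS = 0.70

For an infinite slope with a slip plane parallel to the surface (no pore pressure): FS = [c + γz cos²β tanφ] / [γz sinβ cosβ].
γz = 19.2·5.7 = 109.44 kN/m²
Numerator = 6.9 + 109.44·cos²44.9°·tan29.6° = 6.9 + 109.44·0.5017·0.5681 = 38.094 kPa
Denominator = 109.44·sin44.9°·cos44.9° = 109.44·0.7059·0.7083 = 54.720 kPa
FS = 38.094 / 54.720 = 0.696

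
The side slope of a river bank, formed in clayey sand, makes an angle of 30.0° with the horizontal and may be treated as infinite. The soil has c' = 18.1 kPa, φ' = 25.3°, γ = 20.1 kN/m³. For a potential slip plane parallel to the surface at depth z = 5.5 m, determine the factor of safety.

FS = 1.20

For an infinite slope with a slip plane parallel to the surface (no pore pressure): FS = [c' + γz cos²β tanφ'] / [γz sinβ cosβ].
γz = 20.1·5.5 = 110.55 kN/m²
Numerator = 18.1 + 110.55·cos²30.0°·tan25.3° = 18.1 + 110.55·0.7500·0.4727 = 57.293 kPa
Denominator = 110.55·sin30.0°·cos30.0° = 110.55·0.5000·0.8660 = 47.870 kPa
FS = 57.293 / 47.870 = 1.197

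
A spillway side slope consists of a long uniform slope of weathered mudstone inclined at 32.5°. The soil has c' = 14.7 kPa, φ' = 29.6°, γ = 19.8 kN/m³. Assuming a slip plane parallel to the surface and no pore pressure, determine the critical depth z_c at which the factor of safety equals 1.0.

Setting FS = 1.00 in FS = [c' + γz cos²β tanφ'] / [γz sinβ cosβ] and solving for z:
z = c' / [γ cosβ (FS·sinβ − cosβ·tanφ')]
  = 14.7 / [19.8·cos32.5°·(1.00·sin32.5° − cos32.5°·tan29.6°)]
  = 14.7 / [19.8·0.8434·(1.00·0.5373 − 0.8434·0.5681)]
  = 14.7 / 0.9717 = 15.129 m

z_c = 15.13 m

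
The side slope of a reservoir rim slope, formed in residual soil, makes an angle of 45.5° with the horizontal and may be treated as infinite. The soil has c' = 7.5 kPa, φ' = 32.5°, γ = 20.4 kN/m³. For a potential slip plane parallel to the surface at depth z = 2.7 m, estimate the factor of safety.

For an infinite slope with a slip plane parallel to the surface (no pore pressure): FS = [c' + γz cos²β tanφ'] / [γz sinβ cosβ].
γz = 20.4·2.7 = 55.08 kN/m²
Numerator = 7.5 + 55.08·cos²45.5°·tan32.5° = 7.5 + 55.08·0.4913·0.6371 = 24.739 kPa
Denominator = 55.08·sin45.5°·cos45.5° = 55.08·0.7133·0.7009 = 27.536 kPa
FS = 24.739 / 27.536 = 0.898

FS = 0.90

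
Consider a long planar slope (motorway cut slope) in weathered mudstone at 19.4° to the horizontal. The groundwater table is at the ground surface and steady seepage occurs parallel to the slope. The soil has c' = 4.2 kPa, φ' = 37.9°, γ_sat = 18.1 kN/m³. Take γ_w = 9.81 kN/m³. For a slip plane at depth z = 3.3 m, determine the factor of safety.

FS = 1.24

With seepage parallel to the slope and the water table at the surface, the effective normal stress on the slip plane uses the buoyant unit weight γ' = γ_sat − γ_w while the driving shear stress uses γ_sat:
FS = [c' + γ' z cos²β tanφ'] / [γ_sat z sinβ cosβ]
γ' = 18.1 − 9.81 = 8.29 kN/m³
Numerator = 4.2 + 8.29·3.3·cos²19.4°·tan37.9° = 4.2 + 8.29·3.3·0.8897·0.7785 = 23.147 kPa
Denominator = 18.1·3.3·sin19.4°·cos19.4° = 18.1·3.3·0.3322·0.9432 = 18.714 kPa
FS = 23.147 / 18.714 = 1.237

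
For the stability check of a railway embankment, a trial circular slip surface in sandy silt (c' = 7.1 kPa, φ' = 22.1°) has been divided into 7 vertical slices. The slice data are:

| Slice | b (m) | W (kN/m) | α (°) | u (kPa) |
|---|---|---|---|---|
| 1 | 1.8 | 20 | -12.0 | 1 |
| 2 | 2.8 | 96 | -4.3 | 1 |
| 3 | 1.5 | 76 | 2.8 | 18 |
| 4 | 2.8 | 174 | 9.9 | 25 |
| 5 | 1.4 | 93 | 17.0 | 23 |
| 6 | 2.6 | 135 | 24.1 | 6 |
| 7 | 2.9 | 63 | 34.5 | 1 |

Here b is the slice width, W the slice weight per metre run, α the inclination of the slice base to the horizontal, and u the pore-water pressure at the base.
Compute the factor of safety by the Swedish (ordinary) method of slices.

FS = 2.21

Ordinary method of slices: FS = Σ[c'·Δl_i + (W_i cosα_i − u_i·Δl_i)·tanφ'] / Σ W_i sinα_i, with Δl_i = b_i / cosα_i.
Slice 1: Δl = 1.8/cos(-12.0°) = 1.840 m; N'_1 = 20·cos(-12.0°) − 1·1.840 = 17.7; c'Δl = 13.07; W sinα = -4.2
Slice 2: Δl = 2.8/cos(-4.3°) = 2.808 m; N'_2 = 96·cos(-4.3°) − 1·2.808 = 92.9; c'Δl = 19.94; W sinα = -7.2
Slice 3: Δl = 1.5/cos2.8° = 1.502 m; N'_3 = 76·cos2.8° − 18·1.502 = 48.9; c'Δl = 10.66; W sinα = 3.7
Slice 4: Δl = 2.8/cos9.9° = 2.842 m; N'_4 = 174·cos9.9° − 25·2.842 = 100.4; c'Δl = 20.18; W sinα = 29.9
Slice 5: Δl = 1.4/cos17.0° = 1.464 m; N'_5 = 93·cos17.0° − 23·1.464 = 55.3; c'Δl = 10.39; W sinα = 27.2
Slice 6: Δl = 2.6/cos24.1° = 2.848 m; N'_6 = 135·cos24.1° − 6·2.848 = 106.1; c'Δl = 20.22; W sinα = 55.1
Slice 7: Δl = 2.9/cos34.5° = 3.519 m; N'_7 = 63·cos34.5° − 1·3.519 = 48.4; c'Δl = 24.98; W sinα = 35.7
Σc'Δl = 119.4 kN/m; ΣN' = 469.7 kN/m; ΣW sinα = 140.3 kN/m
Resisting = 119.4 + 469.7·tan22.1° = 119.4 + 190.7 = 310.2 kN/m
FS = 310.2 / 140.3 = 2.211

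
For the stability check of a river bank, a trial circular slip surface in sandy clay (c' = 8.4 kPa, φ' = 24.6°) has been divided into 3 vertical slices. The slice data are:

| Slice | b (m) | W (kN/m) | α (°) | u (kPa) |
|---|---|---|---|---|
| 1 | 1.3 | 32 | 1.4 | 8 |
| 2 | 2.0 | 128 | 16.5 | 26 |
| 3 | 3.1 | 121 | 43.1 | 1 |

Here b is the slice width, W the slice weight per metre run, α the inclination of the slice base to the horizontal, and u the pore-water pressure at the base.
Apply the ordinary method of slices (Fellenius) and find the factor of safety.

FS = 1.20

Ordinary method of slices: FS = Σ[c'·Δl_i + (W_i cosα_i − u_i·Δl_i)·tanφ'] / Σ W_i sinα_i, with Δl_i = b_i / cosα_i.
Slice 1: Δl = 1.3/cos1.4° = 1.300 m; N'_1 = 32·cos1.4° − 8·1.300 = 21.6; c'Δl = 10.92; W sinα = 0.8
Slice 2: Δl = 2.0/cos16.5° = 2.086 m; N'_2 = 128·cos16.5° − 26·2.086 = 68.5; c'Δl = 17.52; W sinα = 36.4
Slice 3: Δl = 3.1/cos43.1° = 4.246 m; N'_3 = 121·cos43.1° − 1·4.246 = 84.1; c'Δl = 35.66; W sinα = 82.7
Σc'Δl = 64.1 kN/m; ΣN' = 174.2 kN/m; ΣW sinα = 119.8 kN/m
Resisting = 64.1 + 174.2·tan24.6° = 64.1 + 79.7 = 143.9 kN/m
FS = 143.9 / 119.8 = 1.201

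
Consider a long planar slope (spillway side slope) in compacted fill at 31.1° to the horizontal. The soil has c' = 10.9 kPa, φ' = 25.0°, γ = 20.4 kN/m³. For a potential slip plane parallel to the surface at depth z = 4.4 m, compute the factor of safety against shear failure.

For an infinite slope with a slip plane parallel to the surface (no pore pressure): FS = [c' + γz cos²β tanφ'] / [γz sinβ cosβ].
γz = 20.4·4.4 = 89.76 kN/m²
Numerator = 10.9 + 89.76·cos²31.1°·tan25.0° = 10.9 + 89.76·0.7332·0.4663 = 41.588 kPa
Denominator = 89.76·sin31.1°·cos31.1° = 89.76·0.5165·0.8563 = 39.700 kPa
FS = 41.588 / 39.700 = 1.048

FS = 1.05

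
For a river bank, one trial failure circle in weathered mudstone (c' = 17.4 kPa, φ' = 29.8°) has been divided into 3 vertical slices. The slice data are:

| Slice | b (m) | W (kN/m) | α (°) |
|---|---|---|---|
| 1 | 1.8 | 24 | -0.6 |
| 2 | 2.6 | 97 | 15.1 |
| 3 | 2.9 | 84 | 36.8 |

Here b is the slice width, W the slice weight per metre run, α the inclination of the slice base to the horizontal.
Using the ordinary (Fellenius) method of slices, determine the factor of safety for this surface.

FS = 3.28

Ordinary method of slices: FS = Σ[c'·Δl_i + (W_i cosα_i)·tanφ'] / Σ W_i sinα_i, with Δl_i = b_i / cosα_i.
Slice 1: Δl = 1.8/cos(-0.6°) = 1.800 m; N'_1 = 24·cos(-0.6°) = 24.0; c'Δl = 31.32; W sinα = -0.3
Slice 2: Δl = 2.6/cos15.1° = 2.693 m; N'_2 = 97·cos15.1° = 93.7; c'Δl = 46.86; W sinα = 25.3
Slice 3: Δl = 2.9/cos36.8° = 3.622 m; N'_3 = 84·cos36.8° = 67.3; c'Δl = 63.02; W sinα = 50.3
Σc'Δl = 141.2 kN/m; ΣN' = 184.9 kN/m; ΣW sinα = 75.3 kN/m
Resisting = 141.2 + 184.9·tan29.8° = 141.2 + 105.9 = 247.1 kN/m
FS = 247.1 / 75.3 = 3.280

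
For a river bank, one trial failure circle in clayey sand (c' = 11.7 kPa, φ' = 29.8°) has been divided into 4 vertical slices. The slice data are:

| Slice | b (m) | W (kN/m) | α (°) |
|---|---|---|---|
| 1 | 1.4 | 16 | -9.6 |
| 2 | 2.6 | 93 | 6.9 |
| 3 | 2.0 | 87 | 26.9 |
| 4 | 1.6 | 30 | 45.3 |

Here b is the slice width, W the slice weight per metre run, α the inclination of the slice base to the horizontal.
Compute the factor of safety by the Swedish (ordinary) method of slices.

FS = 3.16

Ordinary method of slices: FS = Σ[c'·Δl_i + (W_i cosα_i)·tanφ'] / Σ W_i sinα_i, with Δl_i = b_i / cosα_i.
Slice 1: Δl = 1.4/cos(-9.6°) = 1.420 m; N'_1 = 16·cos(-9.6°) = 15.8; c'Δl = 16.61; W sinα = -2.7
Slice 2: Δl = 2.6/cos6.9° = 2.619 m; N'_2 = 93·cos6.9° = 92.3; c'Δl = 30.64; W sinα = 11.2
Slice 3: Δl = 2.0/cos26.9° = 2.243 m; N'_3 = 87·cos26.9° = 77.6; c'Δl = 26.24; W sinα = 39.4
Slice 4: Δl = 1.6/cos45.3° = 2.275 m; N'_4 = 30·cos45.3° = 21.1; c'Δl = 26.61; W sinα = 21.3
Σc'Δl = 100.1 kN/m; ΣN' = 206.8 kN/m; ΣW sinα = 69.2 kN/m
Resisting = 100.1 + 206.8·tan29.8° = 100.1 + 118.4 = 218.5 kN/m
FS = 218.5 / 69.2 = 3.159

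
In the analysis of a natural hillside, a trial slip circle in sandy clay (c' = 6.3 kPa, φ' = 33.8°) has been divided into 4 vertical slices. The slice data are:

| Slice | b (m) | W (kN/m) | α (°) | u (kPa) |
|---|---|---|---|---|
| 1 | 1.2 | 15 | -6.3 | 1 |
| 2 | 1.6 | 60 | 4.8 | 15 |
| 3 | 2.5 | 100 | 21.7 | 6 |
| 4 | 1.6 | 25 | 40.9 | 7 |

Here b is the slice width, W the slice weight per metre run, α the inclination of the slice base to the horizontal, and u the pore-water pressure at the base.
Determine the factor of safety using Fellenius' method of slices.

Ordinary method of slices: FS = Σ[c'·Δl_i + (W_i cosα_i − u_i·Δl_i)·tanφ'] / Σ W_i sinα_i, with Δl_i = b_i / cosα_i.
Slice 1: Δl = 1.2/cos(-6.3°) = 1.207 m; N'_1 = 15·cos(-6.3°) − 1·1.207 = 13.7; c'Δl = 7.61; W sinα = -1.6
Slice 2: Δl = 1.6/cos4.8° = 1.606 m; N'_2 = 60·cos4.8° − 15·1.606 = 35.7; c'Δl = 10.12; W sinα = 5.0
Slice 3: Δl = 2.5/cos21.7° = 2.691 m; N'_3 = 100·cos21.7° − 6·2.691 = 76.8; c'Δl = 16.95; W sinα = 37.0
Slice 4: Δl = 1.6/cos40.9° = 2.117 m; N'_4 = 25·cos40.9° − 7·2.117 = 4.1; c'Δl = 13.34; W sinα = 16.4
Σc'Δl = 48.0 kN/m; ΣN' = 130.3 kN/m; ΣW sinα = 56.7 kN/m
Resisting = 48.0 + 130.3·tan33.8° = 48.0 + 87.2 = 135.2 kN/m
FS = 135.2 / 56.7 = 2.384

FS = 2.38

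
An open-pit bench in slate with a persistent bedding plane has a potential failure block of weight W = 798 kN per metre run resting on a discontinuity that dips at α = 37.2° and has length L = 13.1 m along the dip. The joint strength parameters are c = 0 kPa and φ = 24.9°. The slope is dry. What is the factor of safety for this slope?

FS = 0.61

Resolving the block weight along and normal to the plane and applying the Mohr–Coulomb strength on the joint:
N' = W cosα = 798·cos37.2° = 635.6 kN/m
Driving force T = W sinα = 798·sin37.2° = 482.5 kN/m
Resisting force R = c·L + N'·tanφ = 0·13.1 + 635.6·tan24.9° = 0.0 + 295.1 = 295.1 kN/m
FS = R / T = 295.1 / 482.5 = 0.612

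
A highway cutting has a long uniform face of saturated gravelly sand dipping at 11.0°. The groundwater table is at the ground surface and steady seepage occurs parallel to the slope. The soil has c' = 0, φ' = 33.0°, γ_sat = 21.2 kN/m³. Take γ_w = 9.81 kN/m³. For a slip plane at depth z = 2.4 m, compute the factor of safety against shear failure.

FS = 1.79

With seepage parallel to the slope and the water table at the surface, the effective normal stress on the slip plane uses the buoyant unit weight γ' = γ_sat − γ_w while the driving shear stress uses γ_sat:
FS = [c' + γ' z cos²β tanφ'] / [γ_sat z sinβ cosβ]
(For c' = 0 this reduces to FS = (γ'/γ_sat)·tanφ'/tanβ.)
γ' = 21.2 − 9.81 = 11.39 kN/m³
Numerator = 0.0 + 11.39·2.4·cos²11.0°·tan33.0° = 0.0 + 11.39·2.4·0.9636·0.6494 = 17.106 kPa
Denominator = 21.2·2.4·sin11.0°·cos11.0° = 21.2·2.4·0.1908·0.9816 = 9.530 kPa
FS = 17.106 / 9.530 = 1.795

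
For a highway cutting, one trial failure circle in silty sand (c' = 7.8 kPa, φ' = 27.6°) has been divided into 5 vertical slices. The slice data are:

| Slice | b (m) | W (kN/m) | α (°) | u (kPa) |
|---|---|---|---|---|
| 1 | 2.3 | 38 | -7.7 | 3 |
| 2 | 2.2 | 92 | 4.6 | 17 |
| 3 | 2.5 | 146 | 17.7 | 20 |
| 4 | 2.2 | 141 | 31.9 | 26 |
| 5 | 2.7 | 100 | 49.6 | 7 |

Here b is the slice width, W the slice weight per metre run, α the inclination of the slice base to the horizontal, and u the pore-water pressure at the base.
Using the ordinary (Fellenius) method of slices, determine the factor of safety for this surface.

FS = 1.24

Ordinary method of slices: FS = Σ[c'·Δl_i + (W_i cosα_i − u_i·Δl_i)·tanφ'] / Σ W_i sinα_i, with Δl_i = b_i / cosα_i.
Slice 1: Δl = 2.3/cos(-7.7°) = 2.321 m; N'_1 = 38·cos(-7.7°) − 3·2.321 = 30.7; c'Δl = 18.10; W sinα = -5.1
Slice 2: Δl = 2.2/cos4.6° = 2.207 m; N'_2 = 92·cos4.6° − 17·2.207 = 54.2; c'Δl = 17.22; W sinα = 7.4
Slice 3: Δl = 2.5/cos17.7° = 2.624 m; N'_3 = 146·cos17.7° − 20·2.624 = 86.6; c'Δl = 20.47; W sinα = 44.4
Slice 4: Δl = 2.2/cos31.9° = 2.591 m; N'_4 = 141·cos31.9° − 26·2.591 = 52.3; c'Δl = 20.21; W sinα = 74.5
Slice 5: Δl = 2.7/cos49.6° = 4.166 m; N'_5 = 100·cos49.6° − 7·4.166 = 35.7; c'Δl = 32.49; W sinα = 76.2
Σc'Δl = 108.5 kN/m; ΣN' = 259.5 kN/m; ΣW sinα = 197.3 kN/m
Resisting = 108.5 + 259.5·tan27.6° = 108.5 + 135.6 = 244.1 kN/m
FS = 244.1 / 197.3 = 1.237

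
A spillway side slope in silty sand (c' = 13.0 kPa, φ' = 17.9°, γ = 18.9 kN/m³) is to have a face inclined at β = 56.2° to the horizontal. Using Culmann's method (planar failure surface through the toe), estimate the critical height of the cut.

H_c = 10.11 m

Culmann's analysis gives the critical failure plane at α_cr = (β + φ')/2 = (56.2 + 17.9)/2 = 37.0°, and the critical height
H_c = (4c'/γ) · sinβ cosφ' / [1 − cos(β − φ')]
    = (4·13.0/18.9) · sin56.2°·cos17.9° / [1 − cos(38.3°)]
    = 2.751 · 0.8310·0.9516 / [1 − 0.7848]
    = 2.751 · 0.7908 / 0.2152
    = 10.11 m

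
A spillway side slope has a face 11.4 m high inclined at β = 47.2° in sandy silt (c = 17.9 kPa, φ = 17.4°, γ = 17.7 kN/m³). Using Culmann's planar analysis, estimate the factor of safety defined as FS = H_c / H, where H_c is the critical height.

FS = 1.88

H_c = (4c/γ) · sinβ cosφ / [1 − cos(β − φ)]
    = (4·17.9/17.7) · sin47.2°·cos17.4° / [1 − cos29.8°]
    = 4.045 · 0.7002 / 0.1322 = 21.42 m
FS = H_c / H = 21.42 / 11.4 = 1.879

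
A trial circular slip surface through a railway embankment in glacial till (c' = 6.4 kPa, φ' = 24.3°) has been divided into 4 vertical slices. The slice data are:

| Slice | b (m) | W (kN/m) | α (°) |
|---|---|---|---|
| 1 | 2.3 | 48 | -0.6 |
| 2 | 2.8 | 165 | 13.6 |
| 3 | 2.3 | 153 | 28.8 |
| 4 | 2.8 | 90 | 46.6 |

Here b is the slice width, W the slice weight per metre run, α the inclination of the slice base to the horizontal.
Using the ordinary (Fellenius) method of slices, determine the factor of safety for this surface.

Ordinary method of slices: FS = Σ[c'·Δl_i + (W_i cosα_i)·tanφ'] / Σ W_i sinα_i, with Δl_i = b_i / cosα_i.
Slice 1: Δl = 2.3/cos(-0.6°) = 2.300 m; N'_1 = 48·cos(-0.6°) = 48.0; c'Δl = 14.72; W sinα = -0.5
Slice 2: Δl = 2.8/cos13.6° = 2.881 m; N'_2 = 165·cos13.6° = 160.4; c'Δl = 18.44; W sinα = 38.8
Slice 3: Δl = 2.3/cos28.8° = 2.625 m; N'_3 = 153·cos28.8° = 134.1; c'Δl = 16.80; W sinα = 73.7
Slice 4: Δl = 2.8/cos46.6° = 4.075 m; N'_4 = 90·cos46.6° = 61.8; c'Δl = 26.08; W sinα = 65.4
Σc'Δl = 76.0 kN/m; ΣN' = 404.3 kN/m; ΣW sinα = 177.4 kN/m
Resisting = 76.0 + 404.3·tan24.3° = 76.0 + 182.5 = 258.6 kN/m
FS = 258.6 / 177.4 = 1.458

FS = 1.46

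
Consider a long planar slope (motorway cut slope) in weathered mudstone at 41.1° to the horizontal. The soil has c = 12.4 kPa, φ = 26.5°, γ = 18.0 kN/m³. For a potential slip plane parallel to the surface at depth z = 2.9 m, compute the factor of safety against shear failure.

FS = 1.05

For an infinite slope with a slip plane parallel to the surface (no pore pressure): FS = [c + γz cos²β tanφ] / [γz sinβ cosβ].
γz = 18.0·2.9 = 52.20 kN/m²
Numerator = 12.4 + 52.20·cos²41.1°·tan26.5° = 12.4 + 52.20·0.5679·0.4986 = 27.179 kPa
Denominator = 52.20·sin41.1°·cos41.1° = 52.20·0.6574·0.7536 = 25.859 kPa
FS = 27.179 / 25.859 = 1.051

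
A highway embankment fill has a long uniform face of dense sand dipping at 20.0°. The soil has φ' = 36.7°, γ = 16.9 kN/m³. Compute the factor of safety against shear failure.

FS = 2.05

For a dry cohesionless infinite slope the factor of safety is FS = tanφ' / tanβ.
FS = tan36.7° / tan20.0° = 0.7454 / 0.3640 = 2.048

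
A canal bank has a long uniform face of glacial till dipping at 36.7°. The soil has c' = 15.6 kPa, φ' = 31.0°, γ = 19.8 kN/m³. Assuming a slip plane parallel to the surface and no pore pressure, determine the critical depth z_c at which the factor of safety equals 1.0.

Setting FS = 1.00 in FS = [c' + γz cos²β tanφ'] / [γz sinβ cosβ] and solving for z:
z = c' / [γ cosβ (FS·sinβ − cosβ·tanφ')]
  = 15.6 / [19.8·cos36.7°·(1.00·sin36.7° − cos36.7°·tan31.0°)]
  = 15.6 / [19.8·0.8018·(1.00·0.5976 − 0.8018·0.6009)]
  = 15.6 / 1.8395 = 8.481 m

z_c = 8.48 m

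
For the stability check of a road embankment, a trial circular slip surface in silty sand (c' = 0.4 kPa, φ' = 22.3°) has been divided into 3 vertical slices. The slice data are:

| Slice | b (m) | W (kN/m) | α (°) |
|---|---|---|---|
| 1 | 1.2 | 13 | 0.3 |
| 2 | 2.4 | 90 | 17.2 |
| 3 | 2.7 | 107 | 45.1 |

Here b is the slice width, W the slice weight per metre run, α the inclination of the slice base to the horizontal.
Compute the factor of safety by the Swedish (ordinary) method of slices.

Ordinary method of slices: FS = Σ[c'·Δl_i + (W_i cosα_i)·tanφ'] / Σ W_i sinα_i, with Δl_i = b_i / cosα_i.
Slice 1: Δl = 1.2/cos0.3° = 1.200 m; N'_1 = 13·cos0.3° = 13.0; c'Δl = 0.48; W sinα = 0.1
Slice 2: Δl = 2.4/cos17.2° = 2.512 m; N'_2 = 90·cos17.2° = 86.0; c'Δl = 1.00; W sinα = 26.6
Slice 3: Δl = 2.7/cos45.1° = 3.825 m; N'_3 = 107·cos45.1° = 75.5; c'Δl = 1.53; W sinα = 75.8
Σc'Δl = 3.0 kN/m; ΣN' = 174.5 kN/m; ΣW sinα = 102.5 kN/m
Resisting = 3.0 + 174.5·tan22.3° = 3.0 + 71.6 = 74.6 kN/m
FS = 74.6 / 102.5 = 0.728

FS = 0.73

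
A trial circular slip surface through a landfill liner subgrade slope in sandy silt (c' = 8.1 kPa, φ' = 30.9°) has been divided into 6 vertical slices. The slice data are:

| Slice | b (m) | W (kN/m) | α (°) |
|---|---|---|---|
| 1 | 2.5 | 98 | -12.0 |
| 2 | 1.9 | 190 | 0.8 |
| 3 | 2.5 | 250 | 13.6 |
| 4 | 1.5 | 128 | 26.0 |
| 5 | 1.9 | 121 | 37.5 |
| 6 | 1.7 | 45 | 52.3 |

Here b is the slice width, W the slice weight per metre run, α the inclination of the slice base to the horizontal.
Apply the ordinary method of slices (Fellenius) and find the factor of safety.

Ordinary method of slices: FS = Σ[c'·Δl_i + (W_i cosα_i)·tanφ'] / Σ W_i sinα_i, with Δl_i = b_i / cosα_i.
Slice 1: Δl = 2.5/cos(-12.0°) = 2.556 m; N'_1 = 98·cos(-12.0°) = 95.9; c'Δl = 20.70; W sinα = -20.4
Slice 2: Δl = 1.9/cos0.8° = 1.900 m; N'_2 = 190·cos0.8° = 190.0; c'Δl = 15.39; W sinα = 2.7
Slice 3: Δl = 2.5/cos13.6° = 2.572 m; N'_3 = 250·cos13.6° = 243.0; c'Δl = 20.83; W sinα = 58.8
Slice 4: Δl = 1.5/cos26.0° = 1.669 m; N'_4 = 128·cos26.0° = 115.0; c'Δl = 13.52; W sinα = 56.1
Slice 5: Δl = 1.9/cos37.5° = 2.395 m; N'_5 = 121·cos37.5° = 96.0; c'Δl = 19.40; W sinα = 73.7
Slice 6: Δl = 1.7/cos52.3° = 2.780 m; N'_6 = 45·cos52.3° = 27.5; c'Δl = 22.52; W sinα = 35.6
Σc'Δl = 112.4 kN/m; ΣN' = 767.4 kN/m; ΣW sinα = 206.4 kN/m
Resisting = 112.4 + 767.4·tan30.9° = 112.4 + 459.3 = 571.6 kN/m
FS = 571.6 / 206.4 = 2.769

FS = 2.77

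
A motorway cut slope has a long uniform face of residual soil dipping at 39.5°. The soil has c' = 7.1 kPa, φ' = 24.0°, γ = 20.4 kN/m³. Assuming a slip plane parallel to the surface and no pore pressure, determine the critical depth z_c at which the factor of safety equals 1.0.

z_c = 1.54 m

Setting FS = 1.00 in FS = [c' + γz cos²β tanφ'] / [γz sinβ cosβ] and solving for z:
z = c' / [γ cosβ (FS·sinβ − cosβ·tanφ')]
  = 7.1 / [20.4·cos39.5°·(1.00·sin39.5° − cos39.5°·tan24.0°)]
  = 7.1 / [20.4·0.7716·(1.00·0.6361 − 0.7716·0.4452)]
  = 7.1 / 4.6047 = 1.542 m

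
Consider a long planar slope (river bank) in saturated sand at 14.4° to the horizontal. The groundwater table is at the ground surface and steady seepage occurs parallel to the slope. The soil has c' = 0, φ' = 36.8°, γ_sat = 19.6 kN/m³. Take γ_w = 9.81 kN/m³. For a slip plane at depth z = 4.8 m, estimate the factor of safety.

With seepage parallel to the slope and the water table at the surface, the effective normal stress on the slip plane uses the buoyant unit weight γ' = γ_sat − γ_w while the driving shear stress uses γ_sat:
FS = [c' + γ' z cos²β tanφ'] / [γ_sat z sinβ cosβ]
(For c' = 0 this reduces to FS = (γ'/γ_sat)·tanφ'/tanβ.)
γ' = 19.6 − 9.81 = 9.79 kN/m³
Numerator = 0.0 + 9.79·4.8·cos²14.4°·tan36.8° = 0.0 + 9.79·4.8·0.9382·0.7481 = 32.980 kPa
Denominator = 19.6·4.8·sin14.4°·cos14.4° = 19.6·4.8·0.2487·0.9686 = 22.662 kPa
FS = 32.980 / 22.662 = 1.455

FS = 1.46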